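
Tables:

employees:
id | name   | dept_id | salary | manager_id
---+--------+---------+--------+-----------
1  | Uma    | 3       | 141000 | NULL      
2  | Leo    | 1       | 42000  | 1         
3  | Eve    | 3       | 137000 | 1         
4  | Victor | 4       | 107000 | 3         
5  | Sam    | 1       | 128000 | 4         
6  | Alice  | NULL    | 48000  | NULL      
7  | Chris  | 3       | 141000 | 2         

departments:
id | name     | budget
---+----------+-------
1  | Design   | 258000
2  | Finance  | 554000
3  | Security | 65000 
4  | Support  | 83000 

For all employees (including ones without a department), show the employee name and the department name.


LEFT JOIN keeps every row from employees (the left table); where dept_id has no match in departments, the department columns become NULL. Walk through each employee:
  - employee 1 (Uma): dept_id=3 -> matches Security
  - employee 2 (Leo): dept_id=1 -> matches Design
  - employee 3 (Eve): dept_id=3 -> matches Security
  - employee 4 (Victor): dept_id=4 -> matches Support
  - employee 5 (Sam): dept_id=1 -> matches Design
  - employee 6 (Alice): dept_id=NULL, no match -> kept with NULL
  - employee 7 (Chris): dept_id=3 -> matches Security
All 7 rows appear; 1 has NULL department.

SQL:
SELECT a.name, b.name AS department
FROM employees a
LEFT JOIN departments b ON a.dept_id = b.id

Result:
name   | department
-------+-----------
Uma    | Security  
Leo    | Design    
Eve    | Security  
Victor | Support   
Sam    | Design    
Alice  | NULL      
Chris  | Security  


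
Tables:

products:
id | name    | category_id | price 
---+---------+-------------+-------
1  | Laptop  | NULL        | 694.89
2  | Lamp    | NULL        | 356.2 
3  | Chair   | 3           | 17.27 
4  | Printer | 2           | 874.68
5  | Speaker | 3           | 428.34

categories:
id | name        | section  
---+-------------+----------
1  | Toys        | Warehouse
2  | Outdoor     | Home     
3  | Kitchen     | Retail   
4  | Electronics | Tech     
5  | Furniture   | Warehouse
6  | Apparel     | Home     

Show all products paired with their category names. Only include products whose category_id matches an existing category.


INNER JOIN keeps only products rows whose category_id matches an id in categories. Walk through each product:
  - product 1 (Laptop): category_id=NULL, no match -> dropped
  - product 2 (Lamp): category_id=NULL, no match -> dropped
  - product 3 (Chair): category_id=3 -> matches Kitchen
  - product 4 (Printer): category_id=2 -> matches Outdoor
  - product 5 (Speaker): category_id=3 -> matches Kitchen
So 2 of 5 rows are dropped.

SQL:
SELECT a.name, b.name AS category
FROM products a
INNER JOIN categories b ON a.category_id = b.id

Result:
name    | category
--------+---------
Chair   | Kitchen 
Printer | Outdoor 
Speaker | Kitchen 


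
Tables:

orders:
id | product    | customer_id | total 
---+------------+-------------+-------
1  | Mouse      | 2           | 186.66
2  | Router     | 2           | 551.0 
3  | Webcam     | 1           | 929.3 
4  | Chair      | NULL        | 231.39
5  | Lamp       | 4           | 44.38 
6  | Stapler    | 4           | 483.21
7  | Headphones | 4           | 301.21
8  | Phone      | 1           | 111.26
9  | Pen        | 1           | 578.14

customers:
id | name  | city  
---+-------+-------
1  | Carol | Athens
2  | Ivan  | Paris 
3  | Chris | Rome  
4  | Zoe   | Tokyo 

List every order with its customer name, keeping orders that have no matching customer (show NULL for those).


LEFT JOIN keeps every row from orders (the left table); where customer_id has no match in customers, the customer columns become NULL. Walk through each order:
  - order 1 (Mouse): customer_id=2 -> matches Ivan
  - order 2 (Router): customer_id=2 -> matches Ivan
  - order 3 (Webcam): customer_id=1 -> matches Carol
  - order 4 (Chair): customer_id=NULL, no match -> kept with NULL
  - order 5 (Lamp): customer_id=4 -> matches Zoe
  - order 6 (Stapler): customer_id=4 -> matches Zoe
  - order 7 (Headphones): customer_id=4 -> matches Zoe
  - order 8 (Phone): customer_id=1 -> matches Carol
  - order 9 (Pen): customer_id=1 -> matches Carol
All 9 rows appear; 1 has NULL customer.

SQL:
SELECT a.product, b.name AS customer
FROM orders a
LEFT JOIN customers b ON a.customer_id = b.id

Result:
product    | customer
-----------+---------
Mouse      | Ivan    
Router     | Ivan    
Webcam     | Carol   
Chair      | NULL    
Lamp       | Zoe     
Stapler    | Zoe     
Headphones | Zoe     
Phone      | Carol   
Pen        | Carol   


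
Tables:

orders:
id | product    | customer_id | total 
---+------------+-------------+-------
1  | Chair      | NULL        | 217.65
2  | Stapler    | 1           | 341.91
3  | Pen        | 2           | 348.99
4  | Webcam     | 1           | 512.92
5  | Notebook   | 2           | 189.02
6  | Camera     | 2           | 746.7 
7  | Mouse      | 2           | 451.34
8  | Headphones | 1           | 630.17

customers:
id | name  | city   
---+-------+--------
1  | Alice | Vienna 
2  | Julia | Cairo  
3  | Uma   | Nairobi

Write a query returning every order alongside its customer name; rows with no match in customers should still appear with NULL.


LEFT JOIN keeps every row from orders (the left table); where customer_id has no match in customers, the customer columns become NULL. Walk through each order:
  - order 1 (Chair): customer_id=NULL, no match -> kept with NULL
  - order 2 (Stapler): customer_id=1 -> matches Alice
  - order 3 (Pen): customer_id=2 -> matches Julia
  - order 4 (Webcam): customer_id=1 -> matches Alice
  - order 5 (Notebook): customer_id=2 -> matches Julia
  - order 6 (Camera): customer_id=2 -> matches Julia
  - order 7 (Mouse): customer_id=2 -> matches Julia
  - order 8 (Headphones): customer_id=1 -> matches Alice
All 8 rows appear; 1 has NULL customer.

SQL:
SELECT a.product, b.name AS customer
FROM orders a
LEFT JOIN customers b ON a.customer_id = b.id

Result:
product    | customer
-----------+---------
Chair      | NULL    
Stapler    | Alice   
Pen        | Julia   
Webcam     | Alice   
Notebook   | Julia   
Camera     | Julia   
Mouse      | Julia   
Headphones | Alice   


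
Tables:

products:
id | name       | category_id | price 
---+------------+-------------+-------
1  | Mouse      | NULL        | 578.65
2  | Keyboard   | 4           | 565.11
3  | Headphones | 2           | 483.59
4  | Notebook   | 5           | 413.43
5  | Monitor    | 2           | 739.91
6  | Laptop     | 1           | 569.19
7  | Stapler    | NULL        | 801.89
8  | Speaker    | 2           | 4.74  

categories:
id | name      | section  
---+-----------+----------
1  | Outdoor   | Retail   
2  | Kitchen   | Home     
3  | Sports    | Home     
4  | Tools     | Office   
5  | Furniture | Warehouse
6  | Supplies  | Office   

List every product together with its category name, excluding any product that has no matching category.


INNER JOIN keeps only products rows whose category_id matches an id in categories. Walk through each product:
  - product 1 (Mouse): category_id=NULL, no match -> dropped
  - product 2 (Keyboard): category_id=4 -> matches Tools
  - product 3 (Headphones): category_id=2 -> matches Kitchen
  - product 4 (Notebook): category_id=5 -> matches Furniture
  - product 5 (Monitor): category_id=2 -> matches Kitchen
  - product 6 (Laptop): category_id=1 -> matches Outdoor
  - product 7 (Stapler): category_id=NULL, no match -> dropped
  - product 8 (Speaker): category_id=2 -> matches Kitchen
So 2 of 8 rows are dropped.

SQL:
SELECT a.name, b.name AS category
FROM products a
INNER JOIN categories b ON a.category_id = b.id

Result:
name       | category 
-----------+----------
Keyboard   | Tools    
Headphones | Kitchen  
Notebook   | Furniture
Monitor    | Kitchen  
Laptop     | Outdoor  
Speaker    | Kitchen  


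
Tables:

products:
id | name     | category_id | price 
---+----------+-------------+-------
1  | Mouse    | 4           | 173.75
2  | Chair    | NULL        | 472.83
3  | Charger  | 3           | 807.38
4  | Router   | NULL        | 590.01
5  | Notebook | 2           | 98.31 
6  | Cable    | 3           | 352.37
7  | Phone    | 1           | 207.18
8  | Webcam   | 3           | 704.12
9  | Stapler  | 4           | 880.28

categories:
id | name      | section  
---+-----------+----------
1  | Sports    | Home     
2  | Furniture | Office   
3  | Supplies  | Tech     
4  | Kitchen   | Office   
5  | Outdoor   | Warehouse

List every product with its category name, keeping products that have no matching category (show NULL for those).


LEFT JOIN keeps every row from products (the left table); where category_id has no match in categories, the category columns become NULL. Walk through each product:
  - product 1 (Mouse): category_id=4 -> matches Kitchen
  - product 2 (Chair): category_id=NULL, no match -> kept with NULL
  - product 3 (Charger): category_id=3 -> matches Supplies
  - product 4 (Router): category_id=NULL, no match -> kept with NULL
  - product 5 (Notebook): category_id=2 -> matches Furniture
  - product 6 (Cable): category_id=3 -> matches Supplies
  - product 7 (Phone): category_id=1 -> matches Sports
  - product 8 (Webcam): category_id=3 -> matches Supplies
  - product 9 (Stapler): category_id=4 -> matches Kitchen
All 9 rows appear; 2 have NULL category.

SQL:
SELECT a.name, b.name AS category
FROM products a
LEFT JOIN categories b ON a.category_id = b.id

Result:
name     | category 
---------+----------
Mouse    | Kitchen  
Chair    | NULL     
Charger  | Supplies 
Router   | NULL     
Notebook | Furniture
Cable    | Supplies 
Phone    | Sports   
Webcam   | Supplies 
Stapler  | Kitchen  


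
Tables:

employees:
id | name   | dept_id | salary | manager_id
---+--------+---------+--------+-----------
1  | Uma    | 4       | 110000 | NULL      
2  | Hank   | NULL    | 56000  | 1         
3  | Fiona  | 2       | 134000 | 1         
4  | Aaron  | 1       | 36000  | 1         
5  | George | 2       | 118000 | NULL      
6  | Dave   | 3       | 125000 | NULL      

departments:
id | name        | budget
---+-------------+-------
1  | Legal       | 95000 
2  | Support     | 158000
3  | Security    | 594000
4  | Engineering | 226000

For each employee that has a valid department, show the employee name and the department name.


INNER JOIN keeps only employees rows whose dept_id matches an id in departments. Walk through each employee:
  - employee 1 (Uma): dept_id=4 -> matches Engineering
  - employee 2 (Hank): dept_id=NULL, no match -> dropped
  - employee 3 (Fiona): dept_id=2 -> matches Support
  - employee 4 (Aaron): dept_id=1 -> matches Legal
  - employee 5 (George): dept_id=2 -> matches Support
  - employee 6 (Dave): dept_id=3 -> matches Security
So 1 of 6 rows is dropped.

SQL:
SELECT a.name, b.name AS department
FROM employees a
INNER JOIN departments b ON a.dept_id = b.id

Result:
name   | department 
-------+------------
Uma    | Engineering
Fiona  | Support    
Aaron  | Legal      
George | Support    
Dave   | Security   


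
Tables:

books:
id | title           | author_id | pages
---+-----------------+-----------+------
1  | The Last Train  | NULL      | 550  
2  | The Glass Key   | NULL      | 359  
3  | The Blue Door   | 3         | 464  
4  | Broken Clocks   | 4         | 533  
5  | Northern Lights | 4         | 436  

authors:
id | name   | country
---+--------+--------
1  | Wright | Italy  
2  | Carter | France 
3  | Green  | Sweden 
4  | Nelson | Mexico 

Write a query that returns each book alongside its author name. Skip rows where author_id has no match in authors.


INNER JOIN keeps only books rows whose author_id matches an id in authors. Walk through each book:
  - book 1 (The Last Train): author_id=NULL, no match -> dropped
  - book 2 (The Glass Key): author_id=NULL, no match -> dropped
  - book 3 (The Blue Door): author_id=3 -> matches Green
  - book 4 (Broken Clocks): author_id=4 -> matches Nelson
  - book 5 (Northern Lights): author_id=4 -> matches Nelson
So 2 of 5 rows are dropped.

SQL:
SELECT a.title, b.name AS author
FROM books a
INNER JOIN authors b ON a.author_id = b.id

Result:
title           | author
----------------+-------
The Blue Door   | Green 
Broken Clocks   | Nelson
Northern Lights | Nelson


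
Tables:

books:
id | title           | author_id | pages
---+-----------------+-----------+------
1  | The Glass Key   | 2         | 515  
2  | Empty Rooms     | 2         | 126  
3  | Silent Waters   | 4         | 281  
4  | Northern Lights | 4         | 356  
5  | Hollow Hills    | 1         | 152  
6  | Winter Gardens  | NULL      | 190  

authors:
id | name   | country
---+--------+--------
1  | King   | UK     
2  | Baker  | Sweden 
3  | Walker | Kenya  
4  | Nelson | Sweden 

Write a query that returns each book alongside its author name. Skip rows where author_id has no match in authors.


INNER JOIN keeps only books rows whose author_id matches an id in authors. Walk through each book:
  - book 1 (The Glass Key): author_id=2 -> matches Baker
  - book 2 (Empty Rooms): author_id=2 -> matches Baker
  - book 3 (Silent Waters): author_id=4 -> matches Nelson
  - book 4 (Northern Lights): author_id=4 -> matches Nelson
  - book 5 (Hollow Hills): author_id=1 -> matches King
  - book 6 (Winter Gardens): author_id=NULL, no match -> dropped
So 1 of 6 rows is dropped.

SQL:
SELECT a.title, b.name AS author
FROM books a
INNER JOIN authors b ON a.author_id = b.id

Result:
title           | author
----------------+-------
The Glass Key   | Baker 
Empty Rooms     | Baker 
Silent Waters   | Nelson
Northern Lights | Nelson
Hollow Hills    | King  


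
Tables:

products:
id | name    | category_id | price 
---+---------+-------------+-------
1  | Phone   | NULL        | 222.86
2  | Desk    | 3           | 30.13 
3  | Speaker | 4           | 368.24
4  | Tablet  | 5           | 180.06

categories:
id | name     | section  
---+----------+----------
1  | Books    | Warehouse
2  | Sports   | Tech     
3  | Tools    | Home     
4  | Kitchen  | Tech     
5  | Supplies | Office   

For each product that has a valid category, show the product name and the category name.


INNER JOIN keeps only products rows whose category_id matches an id in categories. Walk through each product:
  - product 1 (Phone): category_id=NULL, no match -> dropped
  - product 2 (Desk): category_id=3 -> matches Tools
  - product 3 (Speaker): category_id=4 -> matches Kitchen
  - product 4 (Tablet): category_id=5 -> matches Supplies
So 1 of 4 rows is dropped.

SQL:
SELECT a.name, b.name AS category
FROM products a
INNER JOIN categories b ON a.category_id = b.id

Result:
name    | category
--------+---------
Desk    | Tools   
Speaker | Kitchen 
Tablet  | Supplies


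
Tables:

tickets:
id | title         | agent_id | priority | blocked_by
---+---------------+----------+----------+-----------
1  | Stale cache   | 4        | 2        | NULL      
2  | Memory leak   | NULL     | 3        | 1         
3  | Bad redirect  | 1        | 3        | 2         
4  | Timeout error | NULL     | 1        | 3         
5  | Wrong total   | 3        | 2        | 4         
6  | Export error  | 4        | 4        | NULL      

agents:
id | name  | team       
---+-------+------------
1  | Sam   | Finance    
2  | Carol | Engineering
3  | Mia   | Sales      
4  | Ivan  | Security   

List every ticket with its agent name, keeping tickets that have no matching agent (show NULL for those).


LEFT JOIN keeps every row from tickets (the left table); where agent_id has no match in agents, the agent columns become NULL. Walk through each ticket:
  - ticket 1 (Stale cache): agent_id=4 -> matches Ivan
  - ticket 2 (Memory leak): agent_id=NULL, no match -> kept with NULL
  - ticket 3 (Bad redirect): agent_id=1 -> matches Sam
  - ticket 4 (Timeout error): agent_id=NULL, no match -> kept with NULL
  - ticket 5 (Wrong total): agent_id=3 -> matches Mia
  - ticket 6 (Export error): agent_id=4 -> matches Ivan
All 6 rows appear; 2 have NULL agent.

SQL:
SELECT a.title, b.name AS agent
FROM tickets a
LEFT JOIN agents b ON a.agent_id = b.id

Result:
title         | agent
--------------+------
Stale cache   | Ivan 
Memory leak   | NULL 
Bad redirect  | Sam  
Timeout error | NULL 
Wrong total   | Mia  
Export error  | Ivan 


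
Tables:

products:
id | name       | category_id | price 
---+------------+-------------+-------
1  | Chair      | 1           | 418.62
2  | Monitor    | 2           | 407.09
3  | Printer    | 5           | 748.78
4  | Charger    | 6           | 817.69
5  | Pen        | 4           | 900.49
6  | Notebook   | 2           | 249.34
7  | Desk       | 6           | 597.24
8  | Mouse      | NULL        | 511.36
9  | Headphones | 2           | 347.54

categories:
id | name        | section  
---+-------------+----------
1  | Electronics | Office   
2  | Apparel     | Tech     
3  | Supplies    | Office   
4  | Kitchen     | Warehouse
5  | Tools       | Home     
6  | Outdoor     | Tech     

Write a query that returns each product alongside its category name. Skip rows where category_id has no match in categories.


INNER JOIN keeps only products rows whose category_id matches an id in categories. Walk through each product:
  - product 1 (Chair): category_id=1 -> matches Electronics
  - product 2 (Monitor): category_id=2 -> matches Apparel
  - product 3 (Printer): category_id=5 -> matches Tools
  - product 4 (Charger): category_id=6 -> matches Outdoor
  - product 5 (Pen): category_id=4 -> matches Kitchen
  - product 6 (Notebook): category_id=2 -> matches Apparel
  - product 7 (Desk): category_id=6 -> matches Outdoor
  - product 8 (Mouse): category_id=NULL, no match -> dropped
  - product 9 (Headphones): category_id=2 -> matches Apparel
So 1 of 9 rows is dropped.

SQL:
SELECT a.name, b.name AS category
FROM products a
INNER JOIN categories b ON a.category_id = b.id

Result:
name       | category   
-----------+------------
Chair      | Electronics
Monitor    | Apparel    
Printer    | Tools      
Charger    | Outdoor    
Pen        | Kitchen    
Notebook   | Apparel    
Desk       | Outdoor    
Headphones | Apparel    


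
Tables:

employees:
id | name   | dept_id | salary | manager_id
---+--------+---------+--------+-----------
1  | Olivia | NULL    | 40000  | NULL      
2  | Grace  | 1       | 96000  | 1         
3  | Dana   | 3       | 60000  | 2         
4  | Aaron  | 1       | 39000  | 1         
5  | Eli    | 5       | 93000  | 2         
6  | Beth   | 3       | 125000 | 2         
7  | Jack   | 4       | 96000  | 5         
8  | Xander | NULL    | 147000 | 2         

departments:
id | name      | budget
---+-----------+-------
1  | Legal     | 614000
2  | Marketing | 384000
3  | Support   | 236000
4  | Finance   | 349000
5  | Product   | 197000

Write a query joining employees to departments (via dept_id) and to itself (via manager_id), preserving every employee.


Two LEFT JOINs from the same base table employees: one to departments via dept_id, one to employees itself via manager_id. Both are LEFT so every employee is preserved.
Match against departments:
  - employee 1 (Olivia): dept_id=NULL, no match -> kept with NULL
  - employee 2 (Grace): dept_id=1 -> matches Legal
  - employee 3 (Dana): dept_id=3 -> matches Support
  - employee 4 (Aaron): dept_id=1 -> matches Legal
  - employee 5 (Eli): dept_id=5 -> matches Product
  - employee 6 (Beth): dept_id=3 -> matches Support
  - employee 7 (Jack): dept_id=4 -> matches Finance
  - employee 8 (Xander): dept_id=NULL, no match -> kept with NULL
Match against employees (self):
  - employee 1 (Olivia): manager_id=NULL -> NULL
  - employee 2 (Grace): manager_id=1 -> Olivia
  - employee 3 (Dana): manager_id=2 -> Grace
  - employee 4 (Aaron): manager_id=1 -> Olivia
  - employee 5 (Eli): manager_id=2 -> Grace
  - employee 6 (Beth): manager_id=2 -> Grace
  - employee 7 (Jack): manager_id=5 -> Eli
  - employee 8 (Xander): manager_id=2 -> Grace

SQL:
SELECT a.name, b.name AS department, c.name AS manager
FROM employees a
LEFT JOIN departments b ON a.dept_id = b.id
LEFT JOIN employees c ON a.manager_id = c.id

Result:
name   | department | manager
-------+------------+--------
Olivia | NULL       | NULL   
Grace  | Legal      | Olivia 
Dana   | Support    | Grace  
Aaron  | Legal      | Olivia 
Eli    | Product    | Grace  
Beth   | Support    | Grace  
Jack   | Finance    | Eli    
Xander | NULL       | Grace  


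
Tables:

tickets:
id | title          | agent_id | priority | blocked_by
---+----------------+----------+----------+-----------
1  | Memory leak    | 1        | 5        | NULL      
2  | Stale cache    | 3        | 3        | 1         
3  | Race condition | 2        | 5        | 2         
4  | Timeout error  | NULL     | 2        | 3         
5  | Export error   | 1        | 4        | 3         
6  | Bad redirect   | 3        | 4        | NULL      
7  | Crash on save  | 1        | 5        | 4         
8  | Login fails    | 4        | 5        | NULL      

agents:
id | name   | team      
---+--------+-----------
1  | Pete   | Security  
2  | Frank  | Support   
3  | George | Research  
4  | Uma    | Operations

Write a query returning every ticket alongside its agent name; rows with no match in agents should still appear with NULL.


LEFT JOIN keeps every row from tickets (the left table); where agent_id has no match in agents, the agent columns become NULL. Walk through each ticket:
  - ticket 1 (Memory leak): agent_id=1 -> matches Pete
  - ticket 2 (Stale cache): agent_id=3 -> matches George
  - ticket 3 (Race condition): agent_id=2 -> matches Frank
  - ticket 4 (Timeout error): agent_id=NULL, no match -> kept with NULL
  - ticket 5 (Export error): agent_id=1 -> matches Pete
  - ticket 6 (Bad redirect): agent_id=3 -> matches George
  - ticket 7 (Crash on save): agent_id=1 -> matches Pete
  - ticket 8 (Login fails): agent_id=4 -> matches Uma
All 8 rows appear; 1 has NULL agent.

SQL:
SELECT a.title, b.name AS agent
FROM tickets a
LEFT JOIN agents b ON a.agent_id = b.id

Result:
title          | agent 
---------------+-------
Memory leak    | Pete  
Stale cache    | George
Race condition | Frank 
Timeout error  | NULL  
Export error   | Pete  
Bad redirect   | George
Crash on save  | Pete  
Login fails    | Uma   


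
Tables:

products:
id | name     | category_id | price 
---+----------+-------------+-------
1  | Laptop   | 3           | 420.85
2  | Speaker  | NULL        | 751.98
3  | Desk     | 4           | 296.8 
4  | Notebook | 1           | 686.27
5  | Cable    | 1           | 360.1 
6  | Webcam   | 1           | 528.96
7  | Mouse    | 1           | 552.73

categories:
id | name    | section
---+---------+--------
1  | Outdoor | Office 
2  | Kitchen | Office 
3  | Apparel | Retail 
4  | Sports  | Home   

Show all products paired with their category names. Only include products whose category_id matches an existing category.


INNER JOIN keeps only products rows whose category_id matches an id in categories. Walk through each product:
  - product 1 (Laptop): category_id=3 -> matches Apparel
  - product 2 (Speaker): category_id=NULL, no match -> dropped
  - product 3 (Desk): category_id=4 -> matches Sports
  - product 4 (Notebook): category_id=1 -> matches Outdoor
  - product 5 (Cable): category_id=1 -> matches Outdoor
  - product 6 (Webcam): category_id=1 -> matches Outdoor
  - product 7 (Mouse): category_id=1 -> matches Outdoor
So 1 of 7 rows is dropped.

SQL:
SELECT a.name, b.name AS category
FROM products a
INNER JOIN categories b ON a.category_id = b.id

Result:
name     | category
---------+---------
Laptop   | Apparel 
Desk     | Sports  
Notebook | Outdoor 
Cable    | Outdoor 
Webcam   | Outdoor 
Mouse    | Outdoor 


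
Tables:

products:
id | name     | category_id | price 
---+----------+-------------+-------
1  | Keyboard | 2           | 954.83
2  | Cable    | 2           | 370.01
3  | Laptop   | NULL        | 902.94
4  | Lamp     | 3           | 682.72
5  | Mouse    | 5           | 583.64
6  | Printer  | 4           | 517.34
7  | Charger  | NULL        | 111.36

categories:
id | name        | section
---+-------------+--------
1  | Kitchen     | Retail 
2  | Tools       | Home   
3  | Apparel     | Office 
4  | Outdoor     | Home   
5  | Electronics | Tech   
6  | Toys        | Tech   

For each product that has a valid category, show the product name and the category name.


INNER JOIN keeps only products rows whose category_id matches an id in categories. Walk through each product:
  - product 1 (Keyboard): category_id=2 -> matches Tools
  - product 2 (Cable): category_id=2 -> matches Tools
  - product 3 (Laptop): category_id=NULL, no match -> dropped
  - product 4 (Lamp): category_id=3 -> matches Apparel
  - product 5 (Mouse): category_id=5 -> matches Electronics
  - product 6 (Printer): category_id=4 -> matches Outdoor
  - product 7 (Charger): category_id=NULL, no match -> dropped
So 2 of 7 rows are dropped.

SQL:
SELECT a.name, b.name AS category
FROM products a
INNER JOIN categories b ON a.category_id = b.id

Result:
name     | category   
---------+------------
Keyboard | Tools      
Cable    | Tools      
Lamp     | Apparel    
Mouse    | Electronics
Printer  | Outdoor    


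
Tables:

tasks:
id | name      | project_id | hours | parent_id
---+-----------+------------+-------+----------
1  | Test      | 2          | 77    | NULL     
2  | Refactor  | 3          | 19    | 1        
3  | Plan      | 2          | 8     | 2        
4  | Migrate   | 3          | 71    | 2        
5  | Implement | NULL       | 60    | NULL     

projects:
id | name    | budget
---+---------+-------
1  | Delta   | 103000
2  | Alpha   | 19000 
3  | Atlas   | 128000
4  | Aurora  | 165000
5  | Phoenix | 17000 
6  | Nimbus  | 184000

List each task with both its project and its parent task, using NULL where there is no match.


Two LEFT JOINs from the same base table tasks: one to projects via project_id, one to tasks itself via parent_id. Both are LEFT so every task is preserved.
Match against projects:
  - task 1 (Test): project_id=2 -> matches Alpha
  - task 2 (Refactor): project_id=3 -> matches Atlas
  - task 3 (Plan): project_id=2 -> matches Alpha
  - task 4 (Migrate): project_id=3 -> matches Atlas
  - task 5 (Implement): project_id=NULL, no match -> kept with NULL
Match against tasks (self):
  - task 1 (Test): parent_id=NULL -> NULL
  - task 2 (Refactor): parent_id=1 -> Test
  - task 3 (Plan): parent_id=2 -> Refactor
  - task 4 (Migrate): parent_id=2 -> Refactor
  - task 5 (Implement): parent_id=NULL -> NULL

SQL:
SELECT a.name, b.name AS project, c.name AS parent
FROM tasks a
LEFT JOIN projects b ON a.project_id = b.id
LEFT JOIN tasks c ON a.parent_id = c.id

Result:
name      | project | parent  
----------+---------+---------
Test      | Alpha   | NULL    
Refactor  | Atlas   | Test    
Plan      | Alpha   | Refactor
Migrate   | Atlas   | Refactor
Implement | NULL    | NULL    


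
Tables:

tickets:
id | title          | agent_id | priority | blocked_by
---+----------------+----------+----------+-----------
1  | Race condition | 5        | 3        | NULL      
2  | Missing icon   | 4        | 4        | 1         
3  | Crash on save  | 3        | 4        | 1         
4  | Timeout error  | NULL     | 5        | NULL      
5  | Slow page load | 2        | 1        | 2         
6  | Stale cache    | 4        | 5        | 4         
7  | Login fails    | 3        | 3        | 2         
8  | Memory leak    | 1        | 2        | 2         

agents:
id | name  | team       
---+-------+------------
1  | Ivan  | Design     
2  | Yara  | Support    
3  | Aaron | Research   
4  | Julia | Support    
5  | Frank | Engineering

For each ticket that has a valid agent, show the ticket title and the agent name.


INNER JOIN keeps only tickets rows whose agent_id matches an id in agents. Walk through each ticket:
  - ticket 1 (Race condition): agent_id=5 -> matches Frank
  - ticket 2 (Missing icon): agent_id=4 -> matches Julia
  - ticket 3 (Crash on save): agent_id=3 -> matches Aaron
  - ticket 4 (Timeout error): agent_id=NULL, no match -> dropped
  - ticket 5 (Slow page load): agent_id=2 -> matches Yara
  - ticket 6 (Stale cache): agent_id=4 -> matches Julia
  - ticket 7 (Login fails): agent_id=3 -> matches Aaron
  - ticket 8 (Memory leak): agent_id=1 -> matches Ivan
So 1 of 8 rows is dropped.

SQL:
SELECT a.title, b.name AS agent
FROM tickets a
INNER JOIN agents b ON a.agent_id = b.id

Result:
title          | agent
---------------+------
Race condition | Frank
Missing icon   | Julia
Crash on save  | Aaron
Slow page load | Yara 
Stale cache    | Julia
Login fails    | Aaron
Memory leak    | Ivan 


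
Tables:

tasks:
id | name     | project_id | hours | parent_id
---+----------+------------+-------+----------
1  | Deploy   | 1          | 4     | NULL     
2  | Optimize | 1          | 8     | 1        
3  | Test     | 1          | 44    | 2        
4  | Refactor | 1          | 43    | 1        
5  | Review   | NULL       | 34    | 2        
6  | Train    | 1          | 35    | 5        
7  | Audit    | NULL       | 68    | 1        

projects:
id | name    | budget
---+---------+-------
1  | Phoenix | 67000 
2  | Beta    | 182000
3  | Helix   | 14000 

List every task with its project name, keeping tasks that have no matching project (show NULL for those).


LEFT JOIN keeps every row from tasks (the left table); where project_id has no match in projects, the project columns become NULL. Walk through each task:
  - task 1 (Deploy): project_id=1 -> matches Phoenix
  - task 2 (Optimize): project_id=1 -> matches Phoenix
  - task 3 (Test): project_id=1 -> matches Phoenix
  - task 4 (Refactor): project_id=1 -> matches Phoenix
  - task 5 (Review): project_id=NULL, no match -> kept with NULL
  - task 6 (Train): project_id=1 -> matches Phoenix
  - task 7 (Audit): project_id=NULL, no match -> kept with NULL
All 7 rows appear; 2 have NULL project.

SQL:
SELECT a.name, b.name AS project
FROM tasks a
LEFT JOIN projects b ON a.project_id = b.id

Result:
name     | project
---------+--------
Deploy   | Phoenix
Optimize | Phoenix
Test     | Phoenix
Refactor | Phoenix
Review   | NULL   
Train    | Phoenix
Audit    | NULL   


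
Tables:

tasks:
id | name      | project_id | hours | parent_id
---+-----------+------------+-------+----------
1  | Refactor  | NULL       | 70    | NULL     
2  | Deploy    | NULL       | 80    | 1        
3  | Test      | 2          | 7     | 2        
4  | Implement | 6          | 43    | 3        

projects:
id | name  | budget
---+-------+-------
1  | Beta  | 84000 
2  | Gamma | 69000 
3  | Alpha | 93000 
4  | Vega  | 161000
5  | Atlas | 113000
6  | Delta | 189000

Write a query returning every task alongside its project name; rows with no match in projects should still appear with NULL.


LEFT JOIN keeps every row from tasks (the left table); where project_id has no match in projects, the project columns become NULL. Walk through each task:
  - task 1 (Refactor): project_id=NULL, no match -> kept with NULL
  - task 2 (Deploy): project_id=NULL, no match -> kept with NULL
  - task 3 (Test): project_id=2 -> matches Gamma
  - task 4 (Implement): project_id=6 -> matches Delta
All 4 rows appear; 2 have NULL project.

SQL:
SELECT a.name, b.name AS project
FROM tasks a
LEFT JOIN projects b ON a.project_id = b.id

Result:
name      | project
----------+--------
Refactor  | NULL   
Deploy    | NULL   
Test      | Gamma  
Implement | Delta  


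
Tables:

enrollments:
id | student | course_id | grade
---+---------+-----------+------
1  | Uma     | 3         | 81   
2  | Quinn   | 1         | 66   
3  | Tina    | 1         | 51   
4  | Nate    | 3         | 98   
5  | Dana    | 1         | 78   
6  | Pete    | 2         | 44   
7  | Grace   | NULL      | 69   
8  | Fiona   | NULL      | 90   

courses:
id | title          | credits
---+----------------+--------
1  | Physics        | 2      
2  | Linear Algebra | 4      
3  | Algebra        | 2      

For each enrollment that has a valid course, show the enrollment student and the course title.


INNER JOIN keeps only enrollments rows whose course_id matches an id in courses. Walk through each enrollment:
  - enrollment 1 (Uma): course_id=3 -> matches Algebra
  - enrollment 2 (Quinn): course_id=1 -> matches Physics
  - enrollment 3 (Tina): course_id=1 -> matches Physics
  - enrollment 4 (Nate): course_id=3 -> matches Algebra
  - enrollment 5 (Dana): course_id=1 -> matches Physics
  - enrollment 6 (Pete): course_id=2 -> matches Linear Algebra
  - enrollment 7 (Grace): course_id=NULL, no match -> dropped
  - enrollment 8 (Fiona): course_id=NULL, no match -> dropped
So 2 of 8 rows are dropped.

SQL:
SELECT a.student, b.title AS course
FROM enrollments a
INNER JOIN courses b ON a.course_id = b.id

Result:
student | course        
--------+---------------
Uma     | Algebra       
Quinn   | Physics       
Tina    | Physics       
Nate    | Algebra       
Dana    | Physics       
Pete    | Linear Algebra


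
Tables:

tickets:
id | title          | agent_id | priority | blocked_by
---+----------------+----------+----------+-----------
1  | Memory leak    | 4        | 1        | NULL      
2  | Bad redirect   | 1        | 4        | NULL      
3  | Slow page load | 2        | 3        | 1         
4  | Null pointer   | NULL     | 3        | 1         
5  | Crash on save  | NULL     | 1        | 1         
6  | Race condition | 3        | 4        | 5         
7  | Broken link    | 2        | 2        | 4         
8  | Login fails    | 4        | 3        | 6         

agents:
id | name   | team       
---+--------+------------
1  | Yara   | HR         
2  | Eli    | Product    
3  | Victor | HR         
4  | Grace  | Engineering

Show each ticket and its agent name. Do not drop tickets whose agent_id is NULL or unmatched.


LEFT JOIN keeps every row from tickets (the left table); where agent_id has no match in agents, the agent columns become NULL. Walk through each ticket:
  - ticket 1 (Memory leak): agent_id=4 -> matches Grace
  - ticket 2 (Bad redirect): agent_id=1 -> matches Yara
  - ticket 3 (Slow page load): agent_id=2 -> matches Eli
  - ticket 4 (Null pointer): agent_id=NULL, no match -> kept with NULL
  - ticket 5 (Crash on save): agent_id=NULL, no match -> kept with NULL
  - ticket 6 (Race condition): agent_id=3 -> matches Victor
  - ticket 7 (Broken link): agent_id=2 -> matches Eli
  - ticket 8 (Login fails): agent_id=4 -> matches Grace
All 8 rows appear; 2 have NULL agent.

SQL:
SELECT a.title, b.name AS agent
FROM tickets a
LEFT JOIN agents b ON a.agent_id = b.id

Result:
title          | agent 
---------------+-------
Memory leak    | Grace 
Bad redirect   | Yara  
Slow page load | Eli   
Null pointer   | NULL  
Crash on save  | NULL  
Race condition | Victor
Broken link    | Eli   
Login fails    | Grace 


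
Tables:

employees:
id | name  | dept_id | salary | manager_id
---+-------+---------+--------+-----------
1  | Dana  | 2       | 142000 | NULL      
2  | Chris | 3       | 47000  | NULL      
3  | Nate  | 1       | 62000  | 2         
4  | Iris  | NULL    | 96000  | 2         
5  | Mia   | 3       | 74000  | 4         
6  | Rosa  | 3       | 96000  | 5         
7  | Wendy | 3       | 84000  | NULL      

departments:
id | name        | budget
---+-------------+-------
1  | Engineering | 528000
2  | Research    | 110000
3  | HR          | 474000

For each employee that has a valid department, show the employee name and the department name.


INNER JOIN keeps only employees rows whose dept_id matches an id in departments. Walk through each employee:
  - employee 1 (Dana): dept_id=2 -> matches Research
  - employee 2 (Chris): dept_id=3 -> matches HR
  - employee 3 (Nate): dept_id=1 -> matches Engineering
  - employee 4 (Iris): dept_id=NULL, no match -> dropped
  - employee 5 (Mia): dept_id=3 -> matches HR
  - employee 6 (Rosa): dept_id=3 -> matches HR
  - employee 7 (Wendy): dept_id=3 -> matches HR
So 1 of 7 rows is dropped.

SQL:
SELECT a.name, b.name AS department
FROM employees a
INNER JOIN departments b ON a.dept_id = b.id

Result:
name  | department 
------+------------
Dana  | Research   
Chris | HR         
Nate  | Engineering
Mia   | HR         
Rosa  | HR         
Wendy | HR         


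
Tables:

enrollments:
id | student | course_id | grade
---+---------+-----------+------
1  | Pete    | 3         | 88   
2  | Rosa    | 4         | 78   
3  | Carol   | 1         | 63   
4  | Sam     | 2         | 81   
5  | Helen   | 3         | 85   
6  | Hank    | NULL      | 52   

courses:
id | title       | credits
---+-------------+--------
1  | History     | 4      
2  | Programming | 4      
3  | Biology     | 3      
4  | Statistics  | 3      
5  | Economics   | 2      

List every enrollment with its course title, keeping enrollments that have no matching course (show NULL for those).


LEFT JOIN keeps every row from enrollments (the left table); where course_id has no match in courses, the course columns become NULL. Walk through each enrollment:
  - enrollment 1 (Pete): course_id=3 -> matches Biology
  - enrollment 2 (Rosa): course_id=4 -> matches Statistics
  - enrollment 3 (Carol): course_id=1 -> matches History
  - enrollment 4 (Sam): course_id=2 -> matches Programming
  - enrollment 5 (Helen): course_id=3 -> matches Biology
  - enrollment 6 (Hank): course_id=NULL, no match -> kept with NULL
All 6 rows appear; 1 has NULL course.

SQL:
SELECT a.student, b.title AS course
FROM enrollments a
LEFT JOIN courses b ON a.course_id = b.id

Result:
student | course     
--------+------------
Pete    | Biology    
Rosa    | Statistics 
Carol   | History    
Sam     | Programming
Helen   | Biology    
Hank    | NULL       


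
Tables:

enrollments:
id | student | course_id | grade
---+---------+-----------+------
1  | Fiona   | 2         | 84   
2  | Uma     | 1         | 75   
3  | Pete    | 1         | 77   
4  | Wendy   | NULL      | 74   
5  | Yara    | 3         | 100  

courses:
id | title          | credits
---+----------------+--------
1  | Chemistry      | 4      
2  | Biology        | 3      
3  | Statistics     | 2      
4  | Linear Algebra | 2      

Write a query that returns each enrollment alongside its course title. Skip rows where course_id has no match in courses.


INNER JOIN keeps only enrollments rows whose course_id matches an id in courses. Walk through each enrollment:
  - enrollment 1 (Fiona): course_id=2 -> matches Biology
  - enrollment 2 (Uma): course_id=1 -> matches Chemistry
  - enrollment 3 (Pete): course_id=1 -> matches Chemistry
  - enrollment 4 (Wendy): course_id=NULL, no match -> dropped
  - enrollment 5 (Yara): course_id=3 -> matches Statistics
So 1 of 5 rows is dropped.

SQL:
SELECT a.student, b.title AS course
FROM enrollments a
INNER JOIN courses b ON a.course_id = b.id

Result:
student | course    
--------+-----------
Fiona   | Biology   
Uma     | Chemistry 
Pete    | Chemistry 
Yara    | Statistics


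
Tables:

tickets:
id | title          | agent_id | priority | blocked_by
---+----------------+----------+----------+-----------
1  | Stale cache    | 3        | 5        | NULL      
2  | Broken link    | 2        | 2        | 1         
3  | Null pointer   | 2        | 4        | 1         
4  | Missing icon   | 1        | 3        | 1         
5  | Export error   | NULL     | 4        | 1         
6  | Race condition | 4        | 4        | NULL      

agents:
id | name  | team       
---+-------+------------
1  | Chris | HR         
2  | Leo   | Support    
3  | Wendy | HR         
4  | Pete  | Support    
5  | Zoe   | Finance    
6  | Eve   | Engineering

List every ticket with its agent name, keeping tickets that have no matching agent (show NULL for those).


LEFT JOIN keeps every row from tickets (the left table); where agent_id has no match in agents, the agent columns become NULL. Walk through each ticket:
  - ticket 1 (Stale cache): agent_id=3 -> matches Wendy
  - ticket 2 (Broken link): agent_id=2 -> matches Leo
  - ticket 3 (Null pointer): agent_id=2 -> matches Leo
  - ticket 4 (Missing icon): agent_id=1 -> matches Chris
  - ticket 5 (Export error): agent_id=NULL, no match -> kept with NULL
  - ticket 6 (Race condition): agent_id=4 -> matches Pete
All 6 rows appear; 1 has NULL agent.

SQL:
SELECT a.title, b.name AS agent
FROM tickets a
LEFT JOIN agents b ON a.agent_id = b.id

Result:
title          | agent
---------------+------
Stale cache    | Wendy
Broken link    | Leo  
Null pointer   | Leo  
Missing icon   | Chris
Export error   | NULL 
Race condition | Pete 
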